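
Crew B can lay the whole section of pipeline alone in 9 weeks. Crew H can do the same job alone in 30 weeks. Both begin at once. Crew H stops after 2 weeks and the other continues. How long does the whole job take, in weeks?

42/5 weeks

In the first 2 weeks the combined rate is 13/90, so 13/45 of the job is done, leaving 32/45.
After crew H leaves the rate is 1/9 per week; the remaining 32/45 takes 32/5 weeks.
Total = 2 + 32/5 = 42/5 weeks.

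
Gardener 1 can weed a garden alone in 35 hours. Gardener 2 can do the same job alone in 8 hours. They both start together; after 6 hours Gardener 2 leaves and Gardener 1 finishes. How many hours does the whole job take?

In the first 6 hours the combined rate is 43/280, so 129/140 of the job is done, leaving 11/140.
After Gardener 2 leaves the rate is 1/35 per hour; the remaining 11/140 takes 11/4 hours.
Total = 6 + 11/4 = 35/4 hours.

35/4 hours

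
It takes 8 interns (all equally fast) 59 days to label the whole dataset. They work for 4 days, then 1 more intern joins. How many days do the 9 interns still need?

440/9 days

One intern does 1/472 of the job per day.
After 4 days with 8 interns, 4/59 is done (55/59 left).
With 9 interns the rate is 9/472, so the rest takes 55/59 ÷ 9/472 = 440/9 days.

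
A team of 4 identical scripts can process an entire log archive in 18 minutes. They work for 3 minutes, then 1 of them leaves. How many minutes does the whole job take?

One script does 1/72 of the job per minute.
After 3 minutes with 4 scripts, 1/6 is done (5/6 left).
With 3 scripts the rate is 3/72 = 1/24, so the rest takes 5/6 ÷ 1/24 = 20 minutes.
Total = 3 + 20 = 23 minutes.

23 minutes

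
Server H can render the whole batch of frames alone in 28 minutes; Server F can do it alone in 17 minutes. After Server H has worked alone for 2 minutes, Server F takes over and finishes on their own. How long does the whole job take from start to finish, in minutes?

In 2 minutes Server H does 2/28 = 1/14 of the job, leaving 13/14.
Server F works at 1/17 per minute, so finishing takes 13/14 ÷ 1/17 = 221/14 minutes.
Total time = 2 + 221/14 = 249/14 minutes.

249/14 minutes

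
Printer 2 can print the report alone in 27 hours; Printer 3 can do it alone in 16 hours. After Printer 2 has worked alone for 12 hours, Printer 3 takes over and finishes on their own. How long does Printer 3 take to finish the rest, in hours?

80/9 hours

In 12 hours Printer 2 does 12/27 = 4/9 of the job, leaving 5/9.
Printer 3 works at 1/16 per hour, so finishing takes 5/9 ÷ 1/16 = 80/9 hours.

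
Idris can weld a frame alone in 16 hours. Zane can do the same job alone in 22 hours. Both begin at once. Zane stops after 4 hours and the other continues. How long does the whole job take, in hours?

In the first 4 hours the combined rate is 19/176, so 19/44 of the job is done, leaving 25/44.
After Zane leaves the rate is 1/16 per hour; the remaining 25/44 takes 100/11 hours.
Total = 4 + 100/11 = 144/11 hours.

144/11 hours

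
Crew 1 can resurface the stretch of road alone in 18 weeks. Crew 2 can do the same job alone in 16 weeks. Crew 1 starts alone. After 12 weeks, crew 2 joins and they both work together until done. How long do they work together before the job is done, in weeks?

48/17 weeks

In the first 12 weeks crew 1 alone does 12/18 = 2/3 of the job, leaving 1/3.
Once everyone is working, combined rate: 1/18 + 1/16 = (8 + 9)/144 = 17/144 per week.
Remaining 1/3 at 17/144 per week takes 48/17 weeks.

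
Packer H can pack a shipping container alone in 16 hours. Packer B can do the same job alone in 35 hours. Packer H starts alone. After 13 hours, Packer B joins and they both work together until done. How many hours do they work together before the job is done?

35/17 hours

In the first 13 hours Packer H alone does 13/16 of the job, leaving 3/16.
Once everyone is working, combined rate: 1/16 + 1/35 = (35 + 16)/560 = 51/560 per hour.
Remaining 3/16 at 51/560 per hour takes 35/17 hours.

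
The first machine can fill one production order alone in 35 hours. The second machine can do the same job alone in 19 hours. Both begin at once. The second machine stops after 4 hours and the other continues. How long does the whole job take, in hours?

525/19 hours

In the first 4 hours the combined rate is 54/665, so 216/665 of the job is done, leaving 449/665.
After the second machine leaves the rate is 1/35 per hour; the remaining 449/665 takes 449/19 hours.
Total = 4 + 449/19 = 525/19 hours.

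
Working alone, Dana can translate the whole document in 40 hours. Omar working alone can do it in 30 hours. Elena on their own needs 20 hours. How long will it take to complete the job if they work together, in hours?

120/13 hours

Combined rate: 1/40 + 1/30 + 1/20 = (3 + 4 + 6)/120 = 13/120 per hour.
Time = 1 ÷ (13/120) = 120/13 hours.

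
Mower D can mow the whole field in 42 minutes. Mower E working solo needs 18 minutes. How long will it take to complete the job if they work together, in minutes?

63/5 minutes

Combined rate: 1/42 + 1/18 = (3 + 7)/126 = 10/126 = 5/63 per minute.
Time = 1 ÷ (5/63) = 63/5 minutes.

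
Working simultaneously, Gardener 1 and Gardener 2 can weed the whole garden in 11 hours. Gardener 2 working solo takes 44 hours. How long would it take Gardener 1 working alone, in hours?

44/3 hours

Combined rate is 1/11 per hour.
Known contribution: 1/44 per hour.
So Gardener 1's rate is 1/11 − 1/44 = 3/44, meaning 44/3 hours alone.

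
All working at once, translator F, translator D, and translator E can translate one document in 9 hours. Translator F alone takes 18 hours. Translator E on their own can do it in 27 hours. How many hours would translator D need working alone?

Combined rate is 1/9 per hour.
Known contribution: 1/18 + 1/27 = (3 + 2)/54 = 5/54 per hour.
So translator D's rate is 1/9 − 5/54 = 1/54, meaning 54 hours alone.

54 hours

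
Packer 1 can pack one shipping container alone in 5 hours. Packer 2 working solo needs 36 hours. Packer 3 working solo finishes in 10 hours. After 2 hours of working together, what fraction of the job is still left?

31/90

Combined rate: 1/5 + 1/36 + 1/10 = (36 + 5 + 18)/180 = 59/180 per hour.
In 2 hours they complete 2·59/180 = 59/90 of the job.
So 31/90 remains.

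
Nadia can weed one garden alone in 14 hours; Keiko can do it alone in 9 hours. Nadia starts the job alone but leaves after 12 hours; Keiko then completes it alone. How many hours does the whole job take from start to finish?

In 12 hours Nadia does 12/14 = 6/7 of the job, leaving 1/7.
Keiko works at 1/9 per hour, so finishing takes 1/7 ÷ 1/9 = 9/7 hours.
Total time = 12 + 9/7 = 93/7 hours.

93/7 hours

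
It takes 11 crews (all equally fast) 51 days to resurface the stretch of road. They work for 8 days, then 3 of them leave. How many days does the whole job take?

537/8 days

One crew does 1/561 of the job per day.
After 8 days with 11 crews, 8/51 is done (43/51 left).
With 8 crews the rate is 8/561, so the rest takes 43/51 ÷ 8/561 = 473/8 days.
Total = 8 + 473/8 = 537/8 days.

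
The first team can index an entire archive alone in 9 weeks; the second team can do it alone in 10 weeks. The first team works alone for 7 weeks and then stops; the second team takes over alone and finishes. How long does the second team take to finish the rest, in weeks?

In 7 weeks the first team does 7/9 of the job, leaving 2/9.
The second team works at 1/10 per week, so finishing takes 2/9 ÷ 1/10 = 20/9 weeks.

20/9 weeks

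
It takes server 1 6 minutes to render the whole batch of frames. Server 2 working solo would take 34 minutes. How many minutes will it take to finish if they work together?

Combined rate: 1/6 + 1/34 = (17 + 3)/102 = 20/102 = 10/51 per minute.
Time = 1 ÷ (10/51) = 51/10 minutes.

51/10 minutes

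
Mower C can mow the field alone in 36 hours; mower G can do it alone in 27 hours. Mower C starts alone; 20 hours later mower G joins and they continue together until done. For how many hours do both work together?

In 20 hours mower C does 20/36 = 5/9 of the job, leaving 4/9.
Mower C and mower G together work at 7/108 per hour, so finishing takes 4/9 ÷ 7/108 = 48/7 hours.

48/7 hours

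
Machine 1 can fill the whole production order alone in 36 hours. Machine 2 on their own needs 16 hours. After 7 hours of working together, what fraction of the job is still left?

53/144

Combined rate: 1/36 + 1/16 = (4 + 9)/144 = 13/144 per hour.
In 7 hours they complete 7·13/144 = 91/144 of the job.
So 53/144 remains.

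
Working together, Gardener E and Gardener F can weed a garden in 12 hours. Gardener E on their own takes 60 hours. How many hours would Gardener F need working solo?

15 hours

Combined rate is 1/12 per hour.
Known contribution: 1/60 per hour.
So Gardener F's rate is 1/12 − 1/60 = 1/15, meaning 15 hours alone.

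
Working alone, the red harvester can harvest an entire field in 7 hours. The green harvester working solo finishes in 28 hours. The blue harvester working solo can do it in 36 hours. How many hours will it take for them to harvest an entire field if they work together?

63/13 hours

Combined rate: 1/7 + 1/28 + 1/36 = (36 + 9 + 7)/252 = 52/252 = 13/63 per hour.
Time = 1 ÷ (13/63) = 63/13 hours.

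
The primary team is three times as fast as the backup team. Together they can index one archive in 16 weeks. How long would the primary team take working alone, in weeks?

64/3 weeks

Let the backup team's rate be r; then the primary team's rate is 3r, so together (3 + 1)r = 4r = 1/16.
Thus r = 1/64 per week.
The backup team alone: 64 weeks; the primary team alone: 64/3 weeks.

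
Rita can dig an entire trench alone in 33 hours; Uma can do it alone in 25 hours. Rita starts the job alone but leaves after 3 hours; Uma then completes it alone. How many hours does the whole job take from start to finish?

283/11 hours

In 3 hours Rita does 3/33 = 1/11 of the job, leaving 10/11.
Uma works at 1/25 per hour, so finishing takes 10/11 ÷ 1/25 = 250/11 hours.
Total time = 3 + 250/11 = 283/11 hours.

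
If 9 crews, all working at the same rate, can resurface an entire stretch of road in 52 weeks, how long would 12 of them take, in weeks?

Total work is 9·52 = 468 crew-weeks.
With 12 crews: 468/12 = 39 weeks.

39 weeks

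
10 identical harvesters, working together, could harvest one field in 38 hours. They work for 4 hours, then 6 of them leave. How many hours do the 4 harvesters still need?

85 hours

One harvester does 1/380 of the job per hour.
After 4 hours with 10 harvesters, 2/19 is done (17/19 left).
With 4 harvesters the rate is 4/380 = 1/95, so the rest takes 17/19 ÷ 1/95 = 85 hours.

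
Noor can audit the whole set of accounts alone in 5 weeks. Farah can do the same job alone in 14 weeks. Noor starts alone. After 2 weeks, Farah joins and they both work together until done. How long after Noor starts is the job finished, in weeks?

80/19 weeks

In the first 2 weeks Noor alone does 2/5 of the job, leaving 3/5.
Once everyone is working, combined rate: 1/5 + 1/14 = (14 + 5)/70 = 19/70 per week.
Remaining 3/5 at 19/70 per week takes 42/19 weeks.
Total from the start = 2 + 42/19 = 80/19 weeks.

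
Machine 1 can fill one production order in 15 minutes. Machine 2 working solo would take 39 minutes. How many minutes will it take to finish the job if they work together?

65/6 minutes

With two workers the combined time is the product over the sum: 15·39/(15+39) = 585/54 = 65/6 minutes.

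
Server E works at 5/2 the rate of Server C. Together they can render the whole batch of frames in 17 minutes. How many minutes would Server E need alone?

119/5 minutes

Let Server C's rate be r; then Server E's rate is (5/2)r, so together (5/2 + 1)r = (7/2)r = 1/17.
Thus r = 2/119 per minute.
Server C alone: 119/2 minutes; Server E alone: 119/5 minutes.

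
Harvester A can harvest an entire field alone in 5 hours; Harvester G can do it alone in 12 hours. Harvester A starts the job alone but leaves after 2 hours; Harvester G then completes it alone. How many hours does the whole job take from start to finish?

46/5 hours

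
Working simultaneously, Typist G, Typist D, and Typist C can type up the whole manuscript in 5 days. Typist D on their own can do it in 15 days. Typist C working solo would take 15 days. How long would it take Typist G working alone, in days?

Combined rate is 1/5 per day.
Known contribution: 1/15 + 1/15 = (1 + 1)/15 = 2/15 per day.
So Typist G's rate is 1/5 − 2/15 = 1/15, meaning 15 days alone.

15 days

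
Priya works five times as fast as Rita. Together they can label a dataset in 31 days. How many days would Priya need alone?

Let Rita's rate be r; then Priya's rate is 5r, so together (5 + 1)r = 6r = 1/31.
Thus r = 1/186 per day.
Rita alone: 186 days; Priya alone: 186/5 days.

186/5 days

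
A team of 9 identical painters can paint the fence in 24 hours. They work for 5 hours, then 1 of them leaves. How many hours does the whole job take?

211/8 hours

One painter does 1/216 of the job per hour.
After 5 hours with 9 painters, 5/24 is done (19/24 left).
With 8 painters the rate is 8/216 = 1/27, so the rest takes 19/24 ÷ 1/27 = 171/8 hours.
Total = 5 + 171/8 = 211/8 hours.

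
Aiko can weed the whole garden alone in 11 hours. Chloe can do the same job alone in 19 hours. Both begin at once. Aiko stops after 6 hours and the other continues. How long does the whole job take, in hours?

95/11 hours

In the first 6 hours the combined rate is 30/209, so 180/209 of the job is done, leaving 29/209.
After Aiko leaves the rate is 1/19 per hour; the remaining 29/209 takes 29/11 hours.
Total = 6 + 29/11 = 95/11 hours.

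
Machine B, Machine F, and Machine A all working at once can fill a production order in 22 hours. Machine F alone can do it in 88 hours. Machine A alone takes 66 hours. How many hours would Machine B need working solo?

Combined rate is 1/22 per hour.
Known contribution: 1/88 + 1/66 = (3 + 4)/264 = 7/264 per hour.
So Machine B's rate is 1/22 − 7/264 = 5/264, meaning 264/5 hours alone.

264/5 hours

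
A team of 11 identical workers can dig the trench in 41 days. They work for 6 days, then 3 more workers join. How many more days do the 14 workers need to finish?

One worker does 1/451 of the job per day.
After 6 days with 11 workers, 6/41 is done (35/41 left).
With 14 workers the rate is 14/451, so the rest takes 35/41 ÷ 14/451 = 55/2 days.

55/2 days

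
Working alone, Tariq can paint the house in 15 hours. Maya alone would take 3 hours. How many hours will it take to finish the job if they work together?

5/2 hours

With two workers the combined time is the product over the sum: 15·3/(15+3) = 45/18 = 5/2 hours.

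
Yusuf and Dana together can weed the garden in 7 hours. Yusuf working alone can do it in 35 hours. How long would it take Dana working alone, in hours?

Combined rate is 1/7 per hour.
Known contribution: 1/35 per hour.
So Dana's rate is 1/7 − 1/35 = 4/35, meaning 35/4 hours alone.

35/4 hours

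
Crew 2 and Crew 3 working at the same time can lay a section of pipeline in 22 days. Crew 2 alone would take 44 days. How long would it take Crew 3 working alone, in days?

Combined rate is 1/22 per day.
Known contribution: 1/44 per day.
So Crew 3's rate is 1/22 − 1/44 = 1/44, meaning 44 days alone.

44 days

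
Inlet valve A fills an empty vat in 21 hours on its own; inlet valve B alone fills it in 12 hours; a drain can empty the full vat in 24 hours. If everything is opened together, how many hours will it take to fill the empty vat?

56/5 hours

Net rate = 1/21 + 1/12 − 1/24 = (8 + 14 − 7)/168 = 15/168 = 5/56 per hour.
Filling time = 1 ÷ (5/56) = 56/5 hours.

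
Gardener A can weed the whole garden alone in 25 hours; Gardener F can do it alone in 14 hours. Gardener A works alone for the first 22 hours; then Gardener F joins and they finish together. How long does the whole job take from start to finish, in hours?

300/13 hours

In 22 hours Gardener A does 22/25 of the job, leaving 3/25.
Gardener A and Gardener F together work at 39/350 per hour, so finishing takes 3/25 ÷ 39/350 = 14/13 hours.
Total time = 22 + 14/13 = 300/13 hours.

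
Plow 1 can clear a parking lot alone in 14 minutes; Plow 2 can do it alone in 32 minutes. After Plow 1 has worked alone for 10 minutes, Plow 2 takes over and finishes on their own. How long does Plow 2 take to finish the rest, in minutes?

64/7 minutes

In 10 minutes Plow 1 does 10/14 = 5/7 of the job, leaving 2/7.
Plow 2 works at 1/32 per minute, so finishing takes 2/7 ÷ 1/32 = 64/7 minutes.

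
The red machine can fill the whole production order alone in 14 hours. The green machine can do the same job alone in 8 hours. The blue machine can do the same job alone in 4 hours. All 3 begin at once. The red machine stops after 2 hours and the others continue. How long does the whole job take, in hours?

16/7 hours

In the first 2 hours the combined rate is 25/56, so 25/28 of the job is done, leaving 3/28.
After the red machine leaves the rate is 3/8 per hour; the remaining 3/28 takes 2/7 hours.
Total = 2 + 2/7 = 16/7 hours.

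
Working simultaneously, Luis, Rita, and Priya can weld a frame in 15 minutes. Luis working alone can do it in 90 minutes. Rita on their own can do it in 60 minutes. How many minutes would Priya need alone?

Combined rate is 1/15 per minute.
Known contribution: 1/90 + 1/60 = (2 + 3)/180 = 5/180 = 1/36 per minute.
So Priya's rate is 1/15 − 1/36 = 7/180, meaning 180/7 minutes alone.

180/7 minutes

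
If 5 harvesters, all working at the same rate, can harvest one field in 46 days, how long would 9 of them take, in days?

Total work is 5·46 = 230 harvester-days.
With 9 harvesters: 230/9 days.

230/9 days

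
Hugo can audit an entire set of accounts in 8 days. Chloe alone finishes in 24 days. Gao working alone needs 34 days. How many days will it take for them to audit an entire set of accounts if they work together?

51/10 days

Combined rate: 1/8 + 1/24 + 1/34 = (51 + 17 + 12)/408 = 80/408 = 10/51 per day.
Time = 1 ÷ (10/51) = 51/10 days.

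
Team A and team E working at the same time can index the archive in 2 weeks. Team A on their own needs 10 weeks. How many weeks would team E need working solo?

Combined rate is 1/2 per week.
Known contribution: 1/10 per week.
So team E's rate is 1/2 − 1/10 = 2/5, meaning 5/2 weeks alone.

5/2 weeks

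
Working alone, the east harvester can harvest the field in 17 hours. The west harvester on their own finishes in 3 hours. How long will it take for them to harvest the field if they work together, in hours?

With two workers the combined time is the product over the sum: 17·3/(17+3) = 51/20 hours.

51/20 hours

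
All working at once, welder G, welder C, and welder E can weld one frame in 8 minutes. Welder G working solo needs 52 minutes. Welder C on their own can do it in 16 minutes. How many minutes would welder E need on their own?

208/9 minutes

Combined rate is 1/8 per minute.
Known contribution: 1/52 + 1/16 = (4 + 13)/208 = 17/208 per minute.
So welder E's rate is 1/8 − 17/208 = 9/208, meaning 208/9 minutes alone.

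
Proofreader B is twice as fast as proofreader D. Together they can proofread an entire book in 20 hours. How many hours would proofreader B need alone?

Let proofreader D's rate be r; then proofreader B's rate is 2r, so together (2 + 1)r = 3r = 1/20.
Thus r = 1/60 per hour.
Proofreader D alone: 60 hours; proofreader B alone: 30 hours.

30 hours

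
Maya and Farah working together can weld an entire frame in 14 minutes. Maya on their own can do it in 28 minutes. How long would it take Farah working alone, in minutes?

Combined rate is 1/14 per minute.
Known contribution: 1/28 per minute.
So Farah's rate is 1/14 − 1/28 = 1/28, meaning 28 minutes alone.

28 minutes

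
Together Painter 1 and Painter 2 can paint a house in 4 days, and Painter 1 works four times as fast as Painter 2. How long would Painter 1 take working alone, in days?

Let Painter 2's rate be r; then Painter 1's rate is 4r, so together (4 + 1)r = 5r = 1/4.
Thus r = 1/20 per day.
Painter 2 alone: 20 days; Painter 1 alone: 5 days.

5 days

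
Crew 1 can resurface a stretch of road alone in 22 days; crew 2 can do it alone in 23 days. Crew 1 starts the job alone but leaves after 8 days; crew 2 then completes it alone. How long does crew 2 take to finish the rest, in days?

In 8 days crew 1 does 8/22 = 4/11 of the job, leaving 7/11.
Crew 2 works at 1/23 per day, so finishing takes 7/11 ÷ 1/23 = 161/11 days.

161/11 days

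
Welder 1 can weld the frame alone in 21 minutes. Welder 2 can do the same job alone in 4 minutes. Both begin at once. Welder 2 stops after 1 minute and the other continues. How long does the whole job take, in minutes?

In the first 1 minute the combined rate is 25/84, so 25/84 of the job is done, leaving 59/84.
After welder 2 leaves the rate is 1/21 per minute; the remaining 59/84 takes 59/4 minutes.
Total = 1 + 59/4 = 63/4 minutes.

63/4 minutes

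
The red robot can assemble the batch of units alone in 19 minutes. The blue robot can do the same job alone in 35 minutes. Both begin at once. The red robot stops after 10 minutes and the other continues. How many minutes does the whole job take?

In the first 10 minutes the combined rate is 54/665, so 108/133 of the job is done, leaving 25/133.
After the red robot leaves the rate is 1/35 per minute; the remaining 25/133 takes 125/19 minutes.
Total = 10 + 125/19 = 315/19 minutes.

315/19 minutes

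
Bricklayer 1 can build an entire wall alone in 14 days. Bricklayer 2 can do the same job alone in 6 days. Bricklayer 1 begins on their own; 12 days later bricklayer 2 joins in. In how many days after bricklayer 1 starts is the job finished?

63/5 days

In the first 12 days bricklayer 1 alone does 12/14 = 6/7 of the job, leaving 1/7.
Once everyone is working, combined rate: 1/14 + 1/6 = (3 + 7)/42 = 10/42 = 5/21 per day.
Remaining 1/7 at 5/21 per day takes 3/5 days.
Total from the start = 12 + 3/5 = 63/5 days.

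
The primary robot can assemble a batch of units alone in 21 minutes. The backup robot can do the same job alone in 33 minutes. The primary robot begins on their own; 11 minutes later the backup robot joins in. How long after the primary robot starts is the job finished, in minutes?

154/9 minutes

In the first 11 minutes the primary robot alone does 11/21 of the job, leaving 10/21.
Once everyone is working, combined rate: 1/21 + 1/33 = (11 + 7)/231 = 18/231 = 6/77 per minute.
Remaining 10/21 at 6/77 per minute takes 55/9 minutes.
Total from the start = 11 + 55/9 = 154/9 minutes.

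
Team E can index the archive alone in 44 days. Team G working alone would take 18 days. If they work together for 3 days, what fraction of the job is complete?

31/132

Combined rate: 1/44 + 1/18 = (9 + 22)/396 = 31/396 per day.
In 3 days they complete 3·31/396 = 31/132 of the job.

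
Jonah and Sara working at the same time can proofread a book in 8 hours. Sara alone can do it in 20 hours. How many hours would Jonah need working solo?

40/3 hours

Combined rate is 1/8 per hour.
Known contribution: 1/20 per hour.
So Jonah's rate is 1/8 − 1/20 = 3/40, meaning 40/3 hours alone.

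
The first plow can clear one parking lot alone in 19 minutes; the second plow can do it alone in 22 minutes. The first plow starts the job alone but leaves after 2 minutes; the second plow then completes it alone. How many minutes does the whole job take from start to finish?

412/19 minutes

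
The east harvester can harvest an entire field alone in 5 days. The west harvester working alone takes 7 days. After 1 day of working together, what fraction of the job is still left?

23/35

Combined rate: 1/5 + 1/7 = (7 + 5)/35 = 12/35 per day.
In 1 day they complete 1·12/35 = 12/35 of the job.
So 23/35 remains.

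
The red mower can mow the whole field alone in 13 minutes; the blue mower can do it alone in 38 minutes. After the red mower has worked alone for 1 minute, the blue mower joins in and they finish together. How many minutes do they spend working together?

In 1 minute the red mower does 1/13 of the job, leaving 12/13.
The red mower and the blue mower together work at 51/494 per minute, so finishing takes 12/13 ÷ 51/494 = 152/17 minutes.

152/17 minutes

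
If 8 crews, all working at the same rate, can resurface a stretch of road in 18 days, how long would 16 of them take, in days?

Total work is 8·18 = 144 crew-days.
With 16 crews: 144/16 = 9 days.

9 days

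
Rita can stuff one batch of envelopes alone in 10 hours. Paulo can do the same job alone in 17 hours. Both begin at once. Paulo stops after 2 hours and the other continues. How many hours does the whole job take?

150/17 hours

In the first 2 hours the combined rate is 27/170, so 27/85 of the job is done, leaving 58/85.
After Paulo leaves the rate is 1/10 per hour; the remaining 58/85 takes 116/17 hours.
Total = 2 + 116/17 = 150/17 hours.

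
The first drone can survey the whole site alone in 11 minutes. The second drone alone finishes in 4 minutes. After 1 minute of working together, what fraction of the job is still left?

Combined rate: 1/11 + 1/4 = (4 + 11)/44 = 15/44 per minute.
In 1 minute they complete 1·15/44 = 15/44 of the job.
So 29/44 remains.

29/44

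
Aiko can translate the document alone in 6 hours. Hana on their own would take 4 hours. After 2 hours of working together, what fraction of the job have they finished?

5/6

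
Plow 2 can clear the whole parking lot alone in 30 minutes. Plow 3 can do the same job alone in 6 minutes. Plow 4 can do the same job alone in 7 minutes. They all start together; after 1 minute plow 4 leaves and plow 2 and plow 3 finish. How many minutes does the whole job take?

30/7 minutes

In the first 1 minute the combined rate is 12/35, so 12/35 of the job is done, leaving 23/35.
After plow 4 leaves the rate is 1/5 per minute; the remaining 23/35 takes 23/7 minutes.
Total = 1 + 23/7 = 30/7 minutes.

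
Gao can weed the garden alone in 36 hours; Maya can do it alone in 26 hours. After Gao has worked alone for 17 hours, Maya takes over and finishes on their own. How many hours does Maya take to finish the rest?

247/18 hours

In 17 hours Gao does 17/36 of the job, leaving 19/36.
Maya works at 1/26 per hour, so finishing takes 19/36 ÷ 1/26 = 247/18 hours.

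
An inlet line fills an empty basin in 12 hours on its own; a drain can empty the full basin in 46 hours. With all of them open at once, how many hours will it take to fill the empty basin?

276/17 hours

Net rate = 1/12 − 1/46 = (23 − 6)/276 = 17/276 per hour.
Filling time = 1 ÷ (17/276) = 276/17 hours.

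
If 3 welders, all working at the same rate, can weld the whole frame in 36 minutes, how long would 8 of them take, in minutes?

27/2 minutes

Total work is 3·36 = 108 welder-minutes.
With 8 welders: 108/8 = 27/2 minutes.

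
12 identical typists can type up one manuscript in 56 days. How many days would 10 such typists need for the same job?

336/5 days

Total work is 12·56 = 672 typist-days.
With 10 typists: 672/10 = 336/5 days.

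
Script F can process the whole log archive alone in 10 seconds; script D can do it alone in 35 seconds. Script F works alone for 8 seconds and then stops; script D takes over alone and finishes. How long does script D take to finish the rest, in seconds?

In 8 seconds script F does 8/10 = 4/5 of the job, leaving 1/5.
Script D works at 1/35 per second, so finishing takes 1/5 ÷ 1/35 = 7 seconds.

7 seconds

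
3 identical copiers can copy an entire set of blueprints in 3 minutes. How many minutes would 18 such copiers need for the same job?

Total work is 3·3 = 9 copier-minutes.
With 18 copiers: 9/18 = 1/2 minutes.

1/2 minutes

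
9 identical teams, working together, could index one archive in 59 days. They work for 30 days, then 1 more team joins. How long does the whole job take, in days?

561/10 days

One team does 1/531 of the job per day.
After 30 days with 9 teams, 30/59 is done (29/59 left).
With 10 teams the rate is 10/531, so the rest takes 29/59 ÷ 10/531 = 261/10 days.
Total = 30 + 261/10 = 561/10 days.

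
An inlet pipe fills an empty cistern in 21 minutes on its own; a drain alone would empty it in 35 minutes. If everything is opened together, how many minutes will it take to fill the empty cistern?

105/2 minutes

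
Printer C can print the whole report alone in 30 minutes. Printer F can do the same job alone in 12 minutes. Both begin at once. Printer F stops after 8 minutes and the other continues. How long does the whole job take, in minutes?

10 minutes

In the first 8 minutes the combined rate is 7/60, so 14/15 of the job is done, leaving 1/15.
After printer F leaves the rate is 1/30 per minute; the remaining 1/15 takes 2 minutes.
Total = 8 + 2 = 10 minutes.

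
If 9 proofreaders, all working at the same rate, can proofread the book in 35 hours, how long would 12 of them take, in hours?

Total work is 9·35 = 315 proofreader-hours.
With 12 proofreaders: 315/12 = 105/4 hours.

105/4 hours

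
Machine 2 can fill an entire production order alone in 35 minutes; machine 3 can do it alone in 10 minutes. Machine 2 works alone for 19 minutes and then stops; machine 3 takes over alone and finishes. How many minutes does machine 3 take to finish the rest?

32/7 minutes

In 19 minutes machine 2 does 19/35 of the job, leaving 16/35.
Machine 3 works at 1/10 per minute, so finishing takes 16/35 ÷ 1/10 = 32/7 minutes.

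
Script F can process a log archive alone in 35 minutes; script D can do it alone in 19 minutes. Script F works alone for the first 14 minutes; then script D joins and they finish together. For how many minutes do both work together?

In 14 minutes script F does 14/35 = 2/5 of the job, leaving 3/5.
Script F and script D together work at 54/665 per minute, so finishing takes 3/5 ÷ 54/665 = 133/18 minutes.

133/18 minutes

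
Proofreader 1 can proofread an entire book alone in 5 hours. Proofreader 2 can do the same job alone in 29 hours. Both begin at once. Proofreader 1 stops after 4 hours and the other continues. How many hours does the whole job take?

29/5 hours

In the first 4 hours the combined rate is 34/145, so 136/145 of the job is done, leaving 9/145.
After proofreader 1 leaves the rate is 1/29 per hour; the remaining 9/145 takes 9/5 hours.
Total = 4 + 9/5 = 29/5 hours.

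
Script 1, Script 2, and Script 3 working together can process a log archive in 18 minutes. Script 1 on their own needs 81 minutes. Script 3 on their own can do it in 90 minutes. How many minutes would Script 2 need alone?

Combined rate is 1/18 per minute.
Known contribution: 1/81 + 1/90 = (10 + 9)/810 = 19/810 per minute.
So Script 2's rate is 1/18 − 19/810 = 13/405, meaning 405/13 minutes alone.

405/13 minutes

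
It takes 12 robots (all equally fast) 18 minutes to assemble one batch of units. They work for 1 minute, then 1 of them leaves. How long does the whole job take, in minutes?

One robot does 1/216 of the job per minute.
After 1 minute with 12 robots, 1/18 is done (17/18 left).
With 11 robots the rate is 11/216, so the rest takes 17/18 ÷ 11/216 = 204/11 minutes.
Total = 1 + 204/11 = 215/11 minutes.

215/11 minutes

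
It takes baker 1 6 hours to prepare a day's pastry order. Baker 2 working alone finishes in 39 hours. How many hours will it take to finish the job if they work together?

Combined rate: 1/6 + 1/39 = (13 + 2)/78 = 15/78 = 5/26 per hour.
Time = 1 ÷ (5/26) = 26/5 hours.

26/5 hours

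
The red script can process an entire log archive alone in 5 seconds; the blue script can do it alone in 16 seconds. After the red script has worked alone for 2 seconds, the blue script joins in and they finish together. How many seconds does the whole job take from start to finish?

In 2 seconds the red script does 2/5 of the job, leaving 3/5.
The red script and the blue script together work at 21/80 per second, so finishing takes 3/5 ÷ 21/80 = 16/7 seconds.
Total time = 2 + 16/7 = 30/7 seconds.

30/7 seconds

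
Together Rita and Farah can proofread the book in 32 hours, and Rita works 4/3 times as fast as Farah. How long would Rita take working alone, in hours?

56 hours

Let Farah's rate be r; then Rita's rate is (4/3)r, so together (4/3 + 1)r = (7/3)r = 1/32.
Thus r = 3/224 per hour.
Farah alone: 224/3 hours; Rita alone: 56 hours.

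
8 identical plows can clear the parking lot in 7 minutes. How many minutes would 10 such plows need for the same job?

28/5 minutes

Total work is 8·7 = 56 plow-minutes.
With 10 plows: 56/10 = 28/5 minutes.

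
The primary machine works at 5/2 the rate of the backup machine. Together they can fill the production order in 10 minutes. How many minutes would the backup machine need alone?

35 minutes

Let the backup machine's rate be r; then the primary machine's rate is (5/2)r, so together (5/2 + 1)r = (7/2)r = 1/10.
Thus r = 1/35 per minute.
The backup machine alone: 35 minutes; the primary machine alone: 14 minutes.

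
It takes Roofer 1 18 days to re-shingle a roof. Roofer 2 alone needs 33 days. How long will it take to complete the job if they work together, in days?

198/17 days

Combined rate: 1/18 + 1/33 = (11 + 6)/198 = 17/198 per day.
Time = 1 ÷ (17/198) = 198/17 days.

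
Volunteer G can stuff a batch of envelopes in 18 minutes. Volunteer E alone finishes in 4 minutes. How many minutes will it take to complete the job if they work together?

Combined rate: 1/18 + 1/4 = (2 + 9)/36 = 11/36 per minute.
Time = 1 ÷ (11/36) = 36/11 minutes.

36/11 minutes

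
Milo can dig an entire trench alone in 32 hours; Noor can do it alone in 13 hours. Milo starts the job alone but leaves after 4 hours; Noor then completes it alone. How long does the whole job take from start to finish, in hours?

In 4 hours Milo does 4/32 = 1/8 of the job, leaving 7/8.
Noor works at 1/13 per hour, so finishing takes 7/8 ÷ 1/13 = 91/8 hours.
Total time = 4 + 91/8 = 123/8 hours.

123/8 hours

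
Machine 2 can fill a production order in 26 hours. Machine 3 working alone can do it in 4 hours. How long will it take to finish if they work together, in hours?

52/15 hours

Combined rate: 1/26 + 1/4 = (2 + 13)/52 = 15/52 per hour.
Time = 1 ÷ (15/52) = 52/15 hours.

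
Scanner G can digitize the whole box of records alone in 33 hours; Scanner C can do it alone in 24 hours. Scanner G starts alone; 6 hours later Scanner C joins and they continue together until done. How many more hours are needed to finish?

216/19 hours

In 6 hours Scanner G does 6/33 = 2/11 of the job, leaving 9/11.
Scanner G and Scanner C together work at 19/264 per hour, so finishing takes 9/11 ÷ 19/264 = 216/19 hours.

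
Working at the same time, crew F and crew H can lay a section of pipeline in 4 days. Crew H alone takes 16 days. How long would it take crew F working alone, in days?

Combined rate is 1/4 per day.
Known contribution: 1/16 per day.
So crew F's rate is 1/4 − 1/16 = 3/16, meaning 16/3 days alone.

16/3 days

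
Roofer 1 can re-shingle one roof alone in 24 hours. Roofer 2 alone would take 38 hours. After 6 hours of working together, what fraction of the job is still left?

45/76

Combined rate: 1/24 + 1/38 = (19 + 12)/456 = 31/456 per hour.
In 6 hours they complete 6·31/456 = 31/76 of the job.
So 45/76 remains.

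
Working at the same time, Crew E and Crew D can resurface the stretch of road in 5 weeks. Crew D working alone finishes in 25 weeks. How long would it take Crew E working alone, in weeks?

25/4 weeks

Combined rate is 1/5 per week.
Known contribution: 1/25 per week.
So Crew E's rate is 1/5 − 1/25 = 4/25, meaning 25/4 weeks alone.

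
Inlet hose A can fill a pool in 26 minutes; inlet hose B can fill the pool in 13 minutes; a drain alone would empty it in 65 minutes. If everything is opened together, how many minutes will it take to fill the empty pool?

Net rate = 1/26 + 1/13 − 1/65 = (5 + 10 − 2)/130 = 13/130 = 1/10 per minute.
Filling time = 1 ÷ (1/10) = 10 minutes.

10 minutes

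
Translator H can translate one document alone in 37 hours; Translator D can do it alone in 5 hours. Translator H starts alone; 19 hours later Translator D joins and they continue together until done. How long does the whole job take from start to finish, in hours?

148/7 hours

In 19 hours Translator H does 19/37 of the job, leaving 18/37.
Translator H and Translator D together work at 42/185 per hour, so finishing takes 18/37 ÷ 42/185 = 15/7 hours.
Total time = 19 + 15/7 = 148/7 hours.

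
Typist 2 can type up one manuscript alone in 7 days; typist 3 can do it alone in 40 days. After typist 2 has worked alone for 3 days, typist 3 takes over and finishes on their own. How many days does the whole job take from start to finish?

181/7 days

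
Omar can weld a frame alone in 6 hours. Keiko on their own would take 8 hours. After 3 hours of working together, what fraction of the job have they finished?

7/8

Combined rate: 1/6 + 1/8 = (4 + 3)/24 = 7/24 per hour.
In 3 hours they complete 3·7/24 = 7/8 of the job.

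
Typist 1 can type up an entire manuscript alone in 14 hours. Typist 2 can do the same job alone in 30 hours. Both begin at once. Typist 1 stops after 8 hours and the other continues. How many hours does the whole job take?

90/7 hours

In the first 8 hours the combined rate is 11/105, so 88/105 of the job is done, leaving 17/105.
After Typist 1 leaves the rate is 1/30 per hour; the remaining 17/105 takes 34/7 hours.
Total = 8 + 34/7 = 90/7 hours.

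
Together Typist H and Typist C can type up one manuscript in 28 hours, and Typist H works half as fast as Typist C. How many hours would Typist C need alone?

Let Typist C's rate be r; then Typist H's rate is (1/2)r, so together (1/2 + 1)r = (3/2)r = 1/28.
Thus r = 1/42 per hour.
Typist C alone: 42 hours; Typist H alone: 84 hours.

42 hours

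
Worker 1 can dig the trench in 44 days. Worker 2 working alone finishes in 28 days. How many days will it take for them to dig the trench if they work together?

Combined rate: 1/44 + 1/28 = (7 + 11)/308 = 18/308 = 9/154 per day.
Time = 1 ÷ (9/154) = 154/9 days.

154/9 days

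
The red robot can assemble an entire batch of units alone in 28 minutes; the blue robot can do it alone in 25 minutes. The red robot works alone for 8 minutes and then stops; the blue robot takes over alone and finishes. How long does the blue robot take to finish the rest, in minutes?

125/7 minutes

In 8 minutes the red robot does 8/28 = 2/7 of the job, leaving 5/7.
The blue robot works at 1/25 per minute, so finishing takes 5/7 ÷ 1/25 = 125/7 minutes.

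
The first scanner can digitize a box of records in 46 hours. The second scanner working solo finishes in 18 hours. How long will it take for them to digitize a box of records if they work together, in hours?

With two workers the combined time is the product over the sum: 46·18/(46+18) = 828/64 = 207/16 hours.

207/16 hours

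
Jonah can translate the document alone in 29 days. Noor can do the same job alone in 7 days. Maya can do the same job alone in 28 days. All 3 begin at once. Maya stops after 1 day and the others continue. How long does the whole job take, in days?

87/16 days

In the first 1 day the combined rate is 173/812, so 173/812 of the job is done, leaving 639/812.
After Maya leaves the rate is 36/203 per day; the remaining 639/812 takes 71/16 days.
Total = 1 + 71/16 = 87/16 days.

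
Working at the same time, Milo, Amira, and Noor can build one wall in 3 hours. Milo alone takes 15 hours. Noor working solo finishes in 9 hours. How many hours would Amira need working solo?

45/7 hours

Combined rate is 1/3 per hour.
Known contribution: 1/15 + 1/9 = (3 + 5)/45 = 8/45 per hour.
So Amira's rate is 1/3 − 8/45 = 7/45, meaning 45/7 hours alone.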